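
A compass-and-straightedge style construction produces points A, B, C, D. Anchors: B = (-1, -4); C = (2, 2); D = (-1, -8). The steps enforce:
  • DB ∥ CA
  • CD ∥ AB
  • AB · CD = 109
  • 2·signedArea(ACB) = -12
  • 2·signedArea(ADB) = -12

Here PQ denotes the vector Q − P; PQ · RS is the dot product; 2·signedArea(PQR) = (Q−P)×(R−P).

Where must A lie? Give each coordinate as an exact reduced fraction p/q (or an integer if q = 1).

A = (2, 6)

1. A_x = 2  [CD ∥ AB ∩ DB ∥ CA]
2. A_y = 6  [CD ∥ AB ∩ DB ∥ CA]
   → A = (2, 6)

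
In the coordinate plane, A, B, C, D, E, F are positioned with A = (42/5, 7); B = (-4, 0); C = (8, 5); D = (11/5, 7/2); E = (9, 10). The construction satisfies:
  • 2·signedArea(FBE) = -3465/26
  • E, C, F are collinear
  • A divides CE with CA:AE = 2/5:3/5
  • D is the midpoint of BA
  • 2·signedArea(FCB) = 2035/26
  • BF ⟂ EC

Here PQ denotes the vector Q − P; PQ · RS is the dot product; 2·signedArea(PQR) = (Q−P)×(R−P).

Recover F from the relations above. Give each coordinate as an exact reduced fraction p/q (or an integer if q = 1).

F = (171/26, -55/26)

1. F_x = 171/26  [E, C, F are collinear ∩ BF ⟂ EC]
2. F_y = -55/26  [E, C, F are collinear ∩ BF ⟂ EC]
   → F = (171/26, -55/26)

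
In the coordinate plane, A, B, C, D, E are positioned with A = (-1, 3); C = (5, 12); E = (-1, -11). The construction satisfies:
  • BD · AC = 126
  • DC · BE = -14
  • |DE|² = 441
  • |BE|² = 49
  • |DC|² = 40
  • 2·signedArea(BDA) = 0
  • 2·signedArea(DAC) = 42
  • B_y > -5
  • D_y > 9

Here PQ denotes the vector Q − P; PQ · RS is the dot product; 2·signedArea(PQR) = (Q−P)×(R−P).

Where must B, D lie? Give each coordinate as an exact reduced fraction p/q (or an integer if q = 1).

1. D_x = -1  [line -9·x + 6·y + -69 = 0 ∩ |DE|² = 441]
2. D_y = 10  [line -9·x + 6·y + -69 = 0 ∩ |DE|² = 441]
   → D = (-1, 10)
3. B_x = -1  [2·signedArea(BDA) = 0 ∩ DC · BE = -14]
4. B_y = -4  [2·signedArea(BDA) = 0 ∩ DC · BE = -14]
   → B = (-1, -4)

B = (-1, -4)
D = (-1, 10)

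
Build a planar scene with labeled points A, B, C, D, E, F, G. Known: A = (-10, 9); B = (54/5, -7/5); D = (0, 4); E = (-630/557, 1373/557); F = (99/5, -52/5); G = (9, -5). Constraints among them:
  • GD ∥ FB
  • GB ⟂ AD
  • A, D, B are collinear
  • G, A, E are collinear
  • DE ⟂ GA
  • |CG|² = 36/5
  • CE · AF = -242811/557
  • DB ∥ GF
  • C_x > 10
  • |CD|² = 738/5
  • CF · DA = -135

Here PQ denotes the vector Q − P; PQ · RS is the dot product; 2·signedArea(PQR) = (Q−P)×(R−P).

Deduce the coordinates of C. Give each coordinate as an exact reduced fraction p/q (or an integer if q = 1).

1. C_x = 51/5  [CE · AF = -242811/557 ∩ CF · DA = -135]
2. C_y = -13/5  [CE · AF = -242811/557 ∩ CF · DA = -135]
   → C = (51/5, -13/5)

C = (51/5, -13/5)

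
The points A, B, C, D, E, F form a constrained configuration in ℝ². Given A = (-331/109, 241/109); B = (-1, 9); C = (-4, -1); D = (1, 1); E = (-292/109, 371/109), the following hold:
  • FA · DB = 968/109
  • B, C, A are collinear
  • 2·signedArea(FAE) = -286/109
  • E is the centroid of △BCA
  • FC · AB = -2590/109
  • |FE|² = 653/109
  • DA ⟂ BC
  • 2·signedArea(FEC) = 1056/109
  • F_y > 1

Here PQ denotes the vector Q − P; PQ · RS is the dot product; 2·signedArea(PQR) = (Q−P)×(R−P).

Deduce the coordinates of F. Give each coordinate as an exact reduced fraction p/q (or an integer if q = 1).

1. F_x = -111/109  [FA · DB = 968/109 ∩ 2·signedArea(FEC) = 1056/109]
2. F_y = 175/109  [FA · DB = 968/109 ∩ 2·signedArea(FEC) = 1056/109]
   → F = (-111/109, 175/109)

F = (-111/109, 175/109)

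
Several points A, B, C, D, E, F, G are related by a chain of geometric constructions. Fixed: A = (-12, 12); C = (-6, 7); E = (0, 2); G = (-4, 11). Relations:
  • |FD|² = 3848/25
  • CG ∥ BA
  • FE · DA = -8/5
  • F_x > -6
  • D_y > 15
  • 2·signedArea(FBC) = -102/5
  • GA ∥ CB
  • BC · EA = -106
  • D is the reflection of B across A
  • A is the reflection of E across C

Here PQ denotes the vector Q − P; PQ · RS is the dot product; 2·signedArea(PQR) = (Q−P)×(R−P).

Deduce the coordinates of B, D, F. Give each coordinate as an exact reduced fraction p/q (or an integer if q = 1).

1. B_x = -14  [CG ∥ BA ∩ GA ∥ CB]
2. B_y = 8  [CG ∥ BA ∩ GA ∥ CB]
   → B = (-14, 8)
3. D_x = -10  [D is the reflection of B across A]
4. D_y = 16  [D is the reflection of B across A]
   → D = (-10, 16)
5. F_x = -28/5  [FE · DA = -8/5 ∩ 2·signedArea(FBC) = -102/5]
6. F_y = 22/5  [FE · DA = -8/5 ∩ 2·signedArea(FBC) = -102/5]
   → F = (-28/5, 22/5)

B = (-14, 8)
D = (-10, 16)
F = (-28/5, 22/5)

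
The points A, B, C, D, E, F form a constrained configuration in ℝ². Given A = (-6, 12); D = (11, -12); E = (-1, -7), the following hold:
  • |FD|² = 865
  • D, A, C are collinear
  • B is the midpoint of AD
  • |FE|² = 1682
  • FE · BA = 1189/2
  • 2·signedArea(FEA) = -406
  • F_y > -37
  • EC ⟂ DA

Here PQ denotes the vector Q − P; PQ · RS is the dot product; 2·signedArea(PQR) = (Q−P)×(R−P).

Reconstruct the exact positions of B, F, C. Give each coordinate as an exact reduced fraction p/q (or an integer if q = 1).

1. B_x = 5/2  [B is the midpoint of AD]
2. B_y = 0  [B is the midpoint of AD]
   → B = (5/2, 0)
3. F_x = 28  [FE · BA = 1189/2 ∩ 2·signedArea(FEA) = -406]
4. F_y = -36  [FE · BA = 1189/2 ∩ 2·signedArea(FEA) = -406]
   → F = (28, -36)
5. C_x = 4007/865  [D, A, C are collinear ∩ EC ⟂ DA]
6. C_y = -2604/865  [D, A, C are collinear ∩ EC ⟂ DA]
   → C = (4007/865, -2604/865)

B = (5/2, 0)
C = (4007/865, -2604/865)
F = (28, -36)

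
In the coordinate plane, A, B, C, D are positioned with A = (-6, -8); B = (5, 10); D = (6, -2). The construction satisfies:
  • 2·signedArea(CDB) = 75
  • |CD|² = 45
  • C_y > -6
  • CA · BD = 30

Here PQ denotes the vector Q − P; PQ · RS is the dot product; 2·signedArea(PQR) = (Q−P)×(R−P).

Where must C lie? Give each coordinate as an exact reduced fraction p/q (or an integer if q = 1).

1. C_x = 0  [CA · BD = 30 ∩ 2·signedArea(CDB) = 75]
2. C_y = -5  [CA · BD = 30 ∩ 2·signedArea(CDB) = 75]
   → C = (0, -5)

C = (0, -5)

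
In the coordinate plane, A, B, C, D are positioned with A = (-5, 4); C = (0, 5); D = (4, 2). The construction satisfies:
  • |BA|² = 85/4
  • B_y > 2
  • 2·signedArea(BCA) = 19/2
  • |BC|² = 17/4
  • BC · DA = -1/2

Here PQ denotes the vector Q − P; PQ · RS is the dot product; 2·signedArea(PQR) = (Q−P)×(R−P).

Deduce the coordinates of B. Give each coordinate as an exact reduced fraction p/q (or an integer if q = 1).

1. B_x = -1/2  [2·signedArea(BCA) = 19/2 ∩ BC · DA = -1/2]
2. B_y = 3  [2·signedArea(BCA) = 19/2 ∩ BC · DA = -1/2]
   → B = (-1/2, 3)

B = (-1/2, 3)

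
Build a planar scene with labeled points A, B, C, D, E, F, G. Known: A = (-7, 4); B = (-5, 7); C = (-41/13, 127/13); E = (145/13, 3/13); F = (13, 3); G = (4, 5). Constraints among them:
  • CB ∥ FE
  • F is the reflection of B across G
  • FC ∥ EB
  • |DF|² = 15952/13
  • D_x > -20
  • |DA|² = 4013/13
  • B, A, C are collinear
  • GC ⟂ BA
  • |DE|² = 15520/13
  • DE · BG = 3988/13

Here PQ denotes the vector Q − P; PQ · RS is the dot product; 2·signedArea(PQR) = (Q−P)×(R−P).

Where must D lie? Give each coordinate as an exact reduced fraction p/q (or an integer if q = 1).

D = (-251/13, 215/13)

1. D_x = -251/13  [line -9·x + 2·y + -2689/13 = 0 ∩ |DF|² = 15952/13]
2. D_y = 215/13  [line -9·x + 2·y + -2689/13 = 0 ∩ |DF|² = 15952/13]
   → D = (-251/13, 215/13)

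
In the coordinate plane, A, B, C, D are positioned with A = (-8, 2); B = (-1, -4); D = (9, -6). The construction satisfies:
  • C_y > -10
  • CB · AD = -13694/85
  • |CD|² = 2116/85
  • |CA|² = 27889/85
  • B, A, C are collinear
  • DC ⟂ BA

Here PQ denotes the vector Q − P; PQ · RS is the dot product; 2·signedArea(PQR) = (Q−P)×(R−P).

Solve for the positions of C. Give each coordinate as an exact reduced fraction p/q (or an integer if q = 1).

1. C_x = 489/85  [B, A, C are collinear ∩ DC ⟂ BA]
2. C_y = -832/85  [B, A, C are collinear ∩ DC ⟂ BA]
   → C = (489/85, -832/85)

C = (489/85, -832/85)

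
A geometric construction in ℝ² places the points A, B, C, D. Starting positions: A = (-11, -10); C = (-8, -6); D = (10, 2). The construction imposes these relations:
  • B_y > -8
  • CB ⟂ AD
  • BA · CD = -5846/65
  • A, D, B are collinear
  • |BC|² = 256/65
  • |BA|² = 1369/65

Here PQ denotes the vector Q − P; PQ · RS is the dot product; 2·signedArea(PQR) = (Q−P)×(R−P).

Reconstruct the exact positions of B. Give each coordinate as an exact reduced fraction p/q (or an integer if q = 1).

1. B_x = -456/65  [A, D, B are collinear ∩ CB ⟂ AD]
2. B_y = -502/65  [A, D, B are collinear ∩ CB ⟂ AD]
   → B = (-456/65, -502/65)

B = (-456/65, -502/65)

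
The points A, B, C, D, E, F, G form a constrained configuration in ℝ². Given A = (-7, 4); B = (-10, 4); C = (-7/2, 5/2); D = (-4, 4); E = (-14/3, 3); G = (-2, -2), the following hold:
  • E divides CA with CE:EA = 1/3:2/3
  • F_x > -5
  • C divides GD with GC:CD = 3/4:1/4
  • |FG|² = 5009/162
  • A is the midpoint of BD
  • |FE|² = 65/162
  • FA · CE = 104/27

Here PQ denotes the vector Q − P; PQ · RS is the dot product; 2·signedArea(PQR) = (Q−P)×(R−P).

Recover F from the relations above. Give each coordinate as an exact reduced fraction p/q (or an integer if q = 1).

1. F_x = -73/18  [line 7/6·x + -1/2·y + 341/54 = 0 ∩ |FG|² = 5009/162]
2. F_y = 19/6  [line 7/6·x + -1/2·y + 341/54 = 0 ∩ |FG|² = 5009/162]
   → F = (-73/18, 19/6)

F = (-73/18, 19/6)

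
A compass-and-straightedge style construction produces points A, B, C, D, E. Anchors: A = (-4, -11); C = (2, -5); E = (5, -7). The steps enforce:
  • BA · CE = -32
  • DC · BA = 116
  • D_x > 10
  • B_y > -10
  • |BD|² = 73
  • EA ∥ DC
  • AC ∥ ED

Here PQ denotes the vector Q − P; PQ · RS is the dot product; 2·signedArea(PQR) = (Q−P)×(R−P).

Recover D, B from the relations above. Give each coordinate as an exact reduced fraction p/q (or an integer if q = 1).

1. D_x = 11  [EA ∥ DC ∩ AC ∥ ED]
2. D_y = -1  [EA ∥ DC ∩ AC ∥ ED]
   → D = (11, -1)
3. B_x = 8  [BA · CE = -32 ∩ DC · BA = 116]
4. B_y = -9  [BA · CE = -32 ∩ DC · BA = 116]
   → B = (8, -9)

B = (8, -9)
D = (11, -1)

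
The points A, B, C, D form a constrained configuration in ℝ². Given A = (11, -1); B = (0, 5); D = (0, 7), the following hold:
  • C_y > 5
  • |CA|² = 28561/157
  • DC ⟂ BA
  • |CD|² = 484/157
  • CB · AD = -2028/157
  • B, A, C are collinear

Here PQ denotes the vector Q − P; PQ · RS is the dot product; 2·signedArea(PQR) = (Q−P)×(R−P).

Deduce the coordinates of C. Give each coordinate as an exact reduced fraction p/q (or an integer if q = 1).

C = (-132/157, 857/157)

1. C_x = -132/157  [B, A, C are collinear ∩ DC ⟂ BA]
2. C_y = 857/157  [B, A, C are collinear ∩ DC ⟂ BA]
   → C = (-132/157, 857/157)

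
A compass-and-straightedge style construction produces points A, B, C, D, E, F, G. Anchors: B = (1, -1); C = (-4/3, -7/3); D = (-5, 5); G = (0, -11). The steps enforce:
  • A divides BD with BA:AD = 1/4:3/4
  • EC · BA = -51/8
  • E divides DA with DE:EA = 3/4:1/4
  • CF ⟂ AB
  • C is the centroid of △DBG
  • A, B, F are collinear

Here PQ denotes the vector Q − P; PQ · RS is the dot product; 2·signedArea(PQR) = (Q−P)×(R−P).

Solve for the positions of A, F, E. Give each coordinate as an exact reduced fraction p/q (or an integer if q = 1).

A = (-1/2, 1/2)
E = (-13/8, 13/8)
F = (1/2, -1/2)

1. A_x = -1/2  [A divides BD with BA:AD = 1/4:3/4]
2. A_y = 1/2  [A divides BD with BA:AD = 1/4:3/4]
   → A = (-1/2, 1/2)
3. F_x = 1/2  [A, B, F are collinear ∩ CF ⟂ AB]
4. F_y = -1/2  [A, B, F are collinear ∩ CF ⟂ AB]
   → F = (1/2, -1/2)
5. E_x = -13/8  [E divides DA with DE:EA = 3/4:1/4]
6. E_y = 13/8  [E divides DA with DE:EA = 3/4:1/4]
   → E = (-13/8, 13/8)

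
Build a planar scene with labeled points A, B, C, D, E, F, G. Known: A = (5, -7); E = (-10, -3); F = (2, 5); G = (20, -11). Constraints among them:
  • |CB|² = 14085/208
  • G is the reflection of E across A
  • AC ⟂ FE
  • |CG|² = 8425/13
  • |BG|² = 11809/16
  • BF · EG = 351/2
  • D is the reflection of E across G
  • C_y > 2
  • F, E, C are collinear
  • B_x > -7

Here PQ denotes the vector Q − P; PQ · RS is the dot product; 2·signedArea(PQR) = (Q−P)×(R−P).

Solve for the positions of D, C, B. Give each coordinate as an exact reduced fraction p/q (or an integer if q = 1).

B = (-25/4, -4)
C = (-19/13, 35/13)
D = (50, -19)

1. D_x = 50  [D is the reflection of E across G]
2. D_y = -19  [D is the reflection of E across G]
   → D = (50, -19)
3. C_x = -19/13  [F, E, C are collinear ∩ AC ⟂ FE]
4. C_y = 35/13  [F, E, C are collinear ∩ AC ⟂ FE]
   → C = (-19/13, 35/13)
5. B_x = -25/4  [line -30·x + 8·y + -311/2 = 0 ∩ |BG|² = 11809/16]
6. B_y = -4  [line -30·x + 8·y + -311/2 = 0 ∩ |BG|² = 11809/16]
   → B = (-25/4, -4)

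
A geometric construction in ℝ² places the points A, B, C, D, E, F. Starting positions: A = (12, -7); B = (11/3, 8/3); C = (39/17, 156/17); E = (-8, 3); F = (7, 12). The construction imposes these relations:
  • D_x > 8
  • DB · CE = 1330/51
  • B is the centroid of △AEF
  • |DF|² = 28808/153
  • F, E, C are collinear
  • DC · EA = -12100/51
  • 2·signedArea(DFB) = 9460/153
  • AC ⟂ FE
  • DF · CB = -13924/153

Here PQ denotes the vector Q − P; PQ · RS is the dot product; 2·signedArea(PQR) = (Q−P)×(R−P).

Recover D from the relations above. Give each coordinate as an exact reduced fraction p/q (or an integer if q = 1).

D = (149/17, -82/51)

1. D_x = 149/17  [DB · CE = 1330/51 ∩ DF · CB = -13924/153]
2. D_y = -82/51  [DB · CE = 1330/51 ∩ DF · CB = -13924/153]
   → D = (149/17, -82/51)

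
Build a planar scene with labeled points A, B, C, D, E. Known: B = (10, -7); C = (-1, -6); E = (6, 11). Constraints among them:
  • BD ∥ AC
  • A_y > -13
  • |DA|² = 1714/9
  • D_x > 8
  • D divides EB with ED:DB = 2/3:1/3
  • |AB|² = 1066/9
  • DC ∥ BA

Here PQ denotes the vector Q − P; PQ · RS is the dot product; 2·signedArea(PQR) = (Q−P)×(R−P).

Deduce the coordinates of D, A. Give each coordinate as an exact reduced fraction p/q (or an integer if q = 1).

A = (1/3, -12)
D = (26/3, -1)

1. D_x = 26/3  [D divides EB with ED:DB = 2/3:1/3]
2. D_y = -1  [D divides EB with ED:DB = 2/3:1/3]
   → D = (26/3, -1)
3. A_x = 1/3  [BD ∥ AC ∩ DC ∥ BA]
4. A_y = -12  [BD ∥ AC ∩ DC ∥ BA]
   → A = (1/3, -12)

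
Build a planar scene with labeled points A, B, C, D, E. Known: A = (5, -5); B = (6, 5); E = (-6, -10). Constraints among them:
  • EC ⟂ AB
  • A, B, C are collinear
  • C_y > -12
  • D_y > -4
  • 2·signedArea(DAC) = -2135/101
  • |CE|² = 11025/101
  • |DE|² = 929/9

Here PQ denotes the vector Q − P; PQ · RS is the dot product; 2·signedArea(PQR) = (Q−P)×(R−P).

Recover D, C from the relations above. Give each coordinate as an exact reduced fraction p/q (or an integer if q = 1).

1. C_x = 444/101  [A, B, C are collinear ∩ EC ⟂ AB]
2. C_y = -1115/101  [A, B, C are collinear ∩ EC ⟂ AB]
   → C = (444/101, -1115/101)
3. D_x = 5/3  [line 610/101·x + -61/101·y + -1220/101 = 0 ∩ |DE|² = 929/9]
4. D_y = -10/3  [line 610/101·x + -61/101·y + -1220/101 = 0 ∩ |DE|² = 929/9]
   → D = (5/3, -10/3)

C = (444/101, -1115/101)
D = (5/3, -10/3)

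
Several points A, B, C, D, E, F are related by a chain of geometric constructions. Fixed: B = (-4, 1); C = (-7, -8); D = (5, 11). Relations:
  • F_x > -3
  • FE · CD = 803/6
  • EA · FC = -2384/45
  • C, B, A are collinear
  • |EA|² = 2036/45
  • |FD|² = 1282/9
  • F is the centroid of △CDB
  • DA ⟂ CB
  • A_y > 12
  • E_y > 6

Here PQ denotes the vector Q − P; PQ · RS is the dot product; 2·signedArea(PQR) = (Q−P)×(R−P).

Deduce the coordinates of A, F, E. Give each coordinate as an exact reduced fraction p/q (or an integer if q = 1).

1. A_x = -1/10  [C, B, A are collinear ∩ DA ⟂ CB]
2. A_y = 127/10  [C, B, A are collinear ∩ DA ⟂ CB]
   → A = (-1/10, 127/10)
3. F_x = -2  [F is the centroid of △CDB]
4. F_y = 4/3  [F is the centroid of △CDB]
   → F = (-2, 4/3)
5. E_x = 3/2  [EA · FC = -2384/45 ∩ FE · CD = 803/6]
6. E_y = 37/6  [EA · FC = -2384/45 ∩ FE · CD = 803/6]
   → E = (3/2, 37/6)

A = (-1/10, 127/10)
E = (3/2, 37/6)
F = (-2, 4/3)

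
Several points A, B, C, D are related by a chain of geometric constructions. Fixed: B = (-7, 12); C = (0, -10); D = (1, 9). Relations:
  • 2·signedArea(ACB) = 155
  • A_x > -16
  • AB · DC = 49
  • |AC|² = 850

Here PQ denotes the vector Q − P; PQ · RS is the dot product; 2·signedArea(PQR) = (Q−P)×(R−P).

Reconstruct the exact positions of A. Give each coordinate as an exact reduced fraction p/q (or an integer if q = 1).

1. A_x = -15  [2·signedArea(ACB) = 155 ∩ AB · DC = 49]
2. A_y = 15  [2·signedArea(ACB) = 155 ∩ AB · DC = 49]
   → A = (-15, 15)

A = (-15, 15)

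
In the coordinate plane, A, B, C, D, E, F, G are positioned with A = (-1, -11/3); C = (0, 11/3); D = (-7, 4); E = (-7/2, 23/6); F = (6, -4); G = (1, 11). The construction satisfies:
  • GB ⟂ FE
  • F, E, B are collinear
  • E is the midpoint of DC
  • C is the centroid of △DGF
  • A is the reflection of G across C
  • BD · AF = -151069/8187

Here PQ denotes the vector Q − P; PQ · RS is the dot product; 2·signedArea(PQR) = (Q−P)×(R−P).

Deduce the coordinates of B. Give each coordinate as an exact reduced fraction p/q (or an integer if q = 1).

B = (-11841/2729, 12349/2729)

1. B_x = -11841/2729  [F, E, B are collinear ∩ GB ⟂ FE]
2. B_y = 12349/2729  [F, E, B are collinear ∩ GB ⟂ FE]
   → B = (-11841/2729, 12349/2729)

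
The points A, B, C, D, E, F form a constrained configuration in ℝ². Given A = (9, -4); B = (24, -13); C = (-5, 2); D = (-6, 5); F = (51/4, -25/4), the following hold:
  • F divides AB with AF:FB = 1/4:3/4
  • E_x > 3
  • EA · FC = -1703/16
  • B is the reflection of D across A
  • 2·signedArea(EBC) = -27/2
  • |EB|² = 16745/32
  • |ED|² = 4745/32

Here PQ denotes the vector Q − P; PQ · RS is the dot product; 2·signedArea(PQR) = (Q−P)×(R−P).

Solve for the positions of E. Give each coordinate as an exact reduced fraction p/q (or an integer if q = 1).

E = (31/8, -17/8)

1. E_x = 31/8  [EA · FC = -1703/16 ∩ 2·signedArea(EBC) = -27/2]
2. E_y = -17/8  [EA · FC = -1703/16 ∩ 2·signedArea(EBC) = -27/2]
   → E = (31/8, -17/8)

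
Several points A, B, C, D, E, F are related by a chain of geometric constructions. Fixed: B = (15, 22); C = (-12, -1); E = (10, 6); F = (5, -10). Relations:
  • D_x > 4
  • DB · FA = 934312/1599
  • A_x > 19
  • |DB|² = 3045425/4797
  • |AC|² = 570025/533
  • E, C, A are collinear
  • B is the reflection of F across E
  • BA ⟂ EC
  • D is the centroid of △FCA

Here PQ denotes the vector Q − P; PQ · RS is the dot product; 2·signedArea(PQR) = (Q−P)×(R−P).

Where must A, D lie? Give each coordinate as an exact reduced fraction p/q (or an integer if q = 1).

A = (10214/533, 4752/533)
D = (2161/533, -1111/1599)

1. A_x = 10214/533  [E, C, A are collinear ∩ BA ⟂ EC]
2. A_y = 4752/533  [E, C, A are collinear ∩ BA ⟂ EC]
   → A = (10214/533, 4752/533)
3. D_x = 2161/533  [D is the centroid of △FCA]
4. D_y = -1111/1599  [D is the centroid of △FCA]
   → D = (2161/533, -1111/1599)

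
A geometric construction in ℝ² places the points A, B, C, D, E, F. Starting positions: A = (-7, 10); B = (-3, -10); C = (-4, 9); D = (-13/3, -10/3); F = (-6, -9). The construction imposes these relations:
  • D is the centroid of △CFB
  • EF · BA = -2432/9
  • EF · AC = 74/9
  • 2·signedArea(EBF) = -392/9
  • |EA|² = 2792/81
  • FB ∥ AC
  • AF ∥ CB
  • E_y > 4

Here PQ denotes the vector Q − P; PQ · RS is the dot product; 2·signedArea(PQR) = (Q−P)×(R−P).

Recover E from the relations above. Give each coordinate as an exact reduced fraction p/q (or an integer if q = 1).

E = (-37/9, 44/9)

1. E_x = -37/9  [EF · AC = 74/9 ∩ EF · BA = -2432/9]
2. E_y = 44/9  [EF · AC = 74/9 ∩ EF · BA = -2432/9]
   → E = (-37/9, 44/9)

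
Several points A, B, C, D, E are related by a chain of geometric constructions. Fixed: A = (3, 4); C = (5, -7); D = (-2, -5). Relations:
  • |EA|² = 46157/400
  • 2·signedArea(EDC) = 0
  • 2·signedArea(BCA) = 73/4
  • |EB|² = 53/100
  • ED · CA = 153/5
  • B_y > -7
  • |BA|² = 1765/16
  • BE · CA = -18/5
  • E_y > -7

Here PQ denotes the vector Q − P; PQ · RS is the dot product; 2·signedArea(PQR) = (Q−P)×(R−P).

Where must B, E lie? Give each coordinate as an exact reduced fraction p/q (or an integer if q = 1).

1. E_x = 79/20  [2·signedArea(EDC) = 0 ∩ ED · CA = 153/5]
2. E_y = -67/10  [2·signedArea(EDC) = 0 ∩ ED · CA = 153/5]
   → E = (79/20, -67/10)
3. B_x = 13/4  [2·signedArea(BCA) = 73/4 ∩ BE · CA = -18/5]
4. B_y = -13/2  [2·signedArea(BCA) = 73/4 ∩ BE · CA = -18/5]
   → B = (13/4, -13/2)

B = (13/4, -13/2)
E = (79/20, -67/10)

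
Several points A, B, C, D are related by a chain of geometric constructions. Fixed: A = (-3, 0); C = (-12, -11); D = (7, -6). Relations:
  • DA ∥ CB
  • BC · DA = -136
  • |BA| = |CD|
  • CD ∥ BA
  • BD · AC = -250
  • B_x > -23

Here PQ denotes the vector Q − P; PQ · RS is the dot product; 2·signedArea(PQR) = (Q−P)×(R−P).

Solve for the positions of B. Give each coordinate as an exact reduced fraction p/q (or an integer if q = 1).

1. B_x = -22  [CD ∥ BA ∩ DA ∥ CB]
2. B_y = -5  [CD ∥ BA ∩ DA ∥ CB]
   → B = (-22, -5)

B = (-22, -5)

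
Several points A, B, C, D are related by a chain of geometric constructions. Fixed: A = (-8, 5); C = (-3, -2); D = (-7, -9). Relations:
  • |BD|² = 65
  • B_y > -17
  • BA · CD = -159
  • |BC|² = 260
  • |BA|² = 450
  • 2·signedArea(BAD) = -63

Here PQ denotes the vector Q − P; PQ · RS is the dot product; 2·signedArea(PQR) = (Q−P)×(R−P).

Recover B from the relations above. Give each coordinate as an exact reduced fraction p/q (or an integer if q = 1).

1. B_x = -11  [2·signedArea(BAD) = -63 ∩ BA · CD = -159]
2. B_y = -16  [2·signedArea(BAD) = -63 ∩ BA · CD = -159]
   → B = (-11, -16)

B = (-11, -16)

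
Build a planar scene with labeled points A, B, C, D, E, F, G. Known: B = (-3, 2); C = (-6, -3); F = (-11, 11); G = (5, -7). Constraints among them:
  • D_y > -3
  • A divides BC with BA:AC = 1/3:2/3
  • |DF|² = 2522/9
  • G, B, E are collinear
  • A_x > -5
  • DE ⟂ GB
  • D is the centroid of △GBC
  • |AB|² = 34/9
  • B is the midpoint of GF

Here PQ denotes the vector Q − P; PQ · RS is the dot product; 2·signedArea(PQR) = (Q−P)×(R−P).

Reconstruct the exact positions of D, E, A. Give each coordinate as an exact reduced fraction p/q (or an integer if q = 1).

A = (-4, 1/3)
D = (-4/3, -8/3)
E = (23/435, -208/145)

1. D_x = -4/3  [D is the centroid of △GBC]
2. D_y = -8/3  [D is the centroid of △GBC]
   → D = (-4/3, -8/3)
3. E_x = 23/435  [G, B, E are collinear ∩ DE ⟂ GB]
4. E_y = -208/145  [G, B, E are collinear ∩ DE ⟂ GB]
   → E = (23/435, -208/145)
5. A_x = -4  [A divides BC with BA:AC = 1/3:2/3]
6. A_y = 1/3  [A divides BC with BA:AC = 1/3:2/3]
   → A = (-4, 1/3)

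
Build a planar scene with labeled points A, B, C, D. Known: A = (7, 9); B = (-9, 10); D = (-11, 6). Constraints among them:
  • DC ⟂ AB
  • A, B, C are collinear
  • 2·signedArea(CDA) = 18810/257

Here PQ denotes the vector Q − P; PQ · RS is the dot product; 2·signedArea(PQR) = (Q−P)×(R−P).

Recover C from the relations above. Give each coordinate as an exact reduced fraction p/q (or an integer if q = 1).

C = (-2761/257, 2598/257)

1. C_x = -2761/257  [A, B, C are collinear ∩ DC ⟂ AB]
2. C_y = 2598/257  [A, B, C are collinear ∩ DC ⟂ AB]
   → C = (-2761/257, 2598/257)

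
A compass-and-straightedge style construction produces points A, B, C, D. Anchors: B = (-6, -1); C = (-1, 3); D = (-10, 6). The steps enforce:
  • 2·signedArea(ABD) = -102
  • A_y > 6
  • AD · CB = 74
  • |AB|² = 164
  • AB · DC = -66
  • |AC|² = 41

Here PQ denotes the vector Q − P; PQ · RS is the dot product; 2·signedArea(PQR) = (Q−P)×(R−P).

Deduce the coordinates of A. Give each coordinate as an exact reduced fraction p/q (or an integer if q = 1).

1. A_x = 4  [2·signedArea(ABD) = -102 ∩ AD · CB = 74]
2. A_y = 7  [2·signedArea(ABD) = -102 ∩ AD · CB = 74]
   → A = (4, 7)

A = (4, 7)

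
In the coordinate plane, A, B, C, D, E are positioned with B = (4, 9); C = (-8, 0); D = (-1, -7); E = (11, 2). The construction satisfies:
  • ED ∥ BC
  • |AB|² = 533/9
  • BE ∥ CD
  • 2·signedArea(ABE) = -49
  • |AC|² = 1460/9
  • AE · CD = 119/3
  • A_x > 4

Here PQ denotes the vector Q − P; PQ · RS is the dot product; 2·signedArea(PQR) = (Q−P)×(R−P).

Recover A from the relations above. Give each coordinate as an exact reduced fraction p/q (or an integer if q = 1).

A = (14/3, 4/3)

1. A_x = 14/3  [2·signedArea(ABE) = -49 ∩ AE · CD = 119/3]
2. A_y = 4/3  [2·signedArea(ABE) = -49 ∩ AE · CD = 119/3]
   → A = (14/3, 4/3)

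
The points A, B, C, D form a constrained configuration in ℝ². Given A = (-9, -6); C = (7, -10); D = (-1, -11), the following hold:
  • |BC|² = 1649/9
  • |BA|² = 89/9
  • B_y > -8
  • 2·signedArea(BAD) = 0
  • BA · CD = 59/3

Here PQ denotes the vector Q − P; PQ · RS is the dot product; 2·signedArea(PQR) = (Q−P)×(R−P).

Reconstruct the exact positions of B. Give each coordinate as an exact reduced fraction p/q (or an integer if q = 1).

B = (-19/3, -23/3)

1. B_x = -19/3  [2·signedArea(BAD) = 0 ∩ BA · CD = 59/3]
2. B_y = -23/3  [2·signedArea(BAD) = 0 ∩ BA · CD = 59/3]
   → B = (-19/3, -23/3)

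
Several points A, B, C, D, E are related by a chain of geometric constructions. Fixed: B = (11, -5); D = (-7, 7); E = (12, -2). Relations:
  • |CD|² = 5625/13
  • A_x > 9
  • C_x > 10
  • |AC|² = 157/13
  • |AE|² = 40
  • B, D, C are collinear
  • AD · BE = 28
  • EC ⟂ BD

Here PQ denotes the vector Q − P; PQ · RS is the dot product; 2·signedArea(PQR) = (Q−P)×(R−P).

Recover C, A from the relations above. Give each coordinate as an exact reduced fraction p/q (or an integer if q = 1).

A = (10, -8)
C = (134/13, -59/13)

1. C_x = 134/13  [B, D, C are collinear ∩ EC ⟂ BD]
2. C_y = -59/13  [B, D, C are collinear ∩ EC ⟂ BD]
   → C = (134/13, -59/13)
3. A_x = 10  [line -1·x + -3·y + -14 = 0 ∩ |AE|² = 40]
4. A_y = -8  [line -1·x + -3·y + -14 = 0 ∩ |AE|² = 40]
   → A = (10, -8)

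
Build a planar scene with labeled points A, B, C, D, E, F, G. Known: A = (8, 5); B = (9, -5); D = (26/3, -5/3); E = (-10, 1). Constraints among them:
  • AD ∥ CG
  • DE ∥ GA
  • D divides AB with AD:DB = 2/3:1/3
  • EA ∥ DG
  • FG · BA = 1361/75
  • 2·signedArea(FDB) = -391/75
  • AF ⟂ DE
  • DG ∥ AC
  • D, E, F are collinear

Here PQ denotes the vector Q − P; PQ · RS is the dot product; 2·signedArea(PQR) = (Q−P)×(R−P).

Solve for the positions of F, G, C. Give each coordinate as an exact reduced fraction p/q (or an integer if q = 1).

1. F_x = 177/25  [D, E, F are collinear ∩ AF ⟂ DE]
2. F_y = -36/25  [D, E, F are collinear ∩ AF ⟂ DE]
   → F = (177/25, -36/25)
3. G_x = 80/3  [DE ∥ GA ∩ EA ∥ DG]
4. G_y = 7/3  [DE ∥ GA ∩ EA ∥ DG]
   → G = (80/3, 7/3)
5. C_x = 26  [AD ∥ CG ∩ DG ∥ AC]
6. C_y = 9  [AD ∥ CG ∩ DG ∥ AC]
   → C = (26, 9)

C = (26, 9)
F = (177/25, -36/25)
G = (80/3, 7/3)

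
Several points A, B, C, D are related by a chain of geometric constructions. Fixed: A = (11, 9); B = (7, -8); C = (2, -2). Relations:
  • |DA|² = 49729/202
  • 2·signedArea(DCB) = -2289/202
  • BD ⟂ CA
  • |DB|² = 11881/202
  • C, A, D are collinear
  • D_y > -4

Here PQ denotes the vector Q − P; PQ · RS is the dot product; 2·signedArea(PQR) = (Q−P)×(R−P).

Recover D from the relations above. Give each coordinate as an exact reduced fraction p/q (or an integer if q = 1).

D = (215/202, -635/202)

1. D_x = 215/202  [C, A, D are collinear ∩ BD ⟂ CA]
2. D_y = -635/202  [C, A, D are collinear ∩ BD ⟂ CA]
   → D = (215/202, -635/202)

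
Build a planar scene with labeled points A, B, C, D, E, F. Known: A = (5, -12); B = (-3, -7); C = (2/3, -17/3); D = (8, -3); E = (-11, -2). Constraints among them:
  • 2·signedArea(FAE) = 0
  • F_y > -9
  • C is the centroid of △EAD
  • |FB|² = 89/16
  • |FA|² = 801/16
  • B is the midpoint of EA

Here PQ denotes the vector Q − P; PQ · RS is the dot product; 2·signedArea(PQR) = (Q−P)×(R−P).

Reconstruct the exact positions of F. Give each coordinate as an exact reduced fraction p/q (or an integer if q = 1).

F = (-1, -33/4)

1. F_x = -1  [line -10·x + -16·y + -142 = 0 ∩ |FA|² = 801/16]
2. F_y = -33/4  [line -10·x + -16·y + -142 = 0 ∩ |FA|² = 801/16]
   → F = (-1, -33/4)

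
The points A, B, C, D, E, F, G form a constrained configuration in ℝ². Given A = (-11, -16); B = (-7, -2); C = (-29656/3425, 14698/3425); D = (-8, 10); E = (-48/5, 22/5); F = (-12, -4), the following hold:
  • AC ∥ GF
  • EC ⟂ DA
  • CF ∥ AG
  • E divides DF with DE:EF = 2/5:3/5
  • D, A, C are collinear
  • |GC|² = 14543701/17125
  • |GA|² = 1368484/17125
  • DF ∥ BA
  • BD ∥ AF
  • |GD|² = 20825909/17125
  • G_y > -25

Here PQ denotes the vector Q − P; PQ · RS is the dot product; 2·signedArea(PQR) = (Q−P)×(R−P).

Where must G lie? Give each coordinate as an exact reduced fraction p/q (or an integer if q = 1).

1. G_x = -49119/3425  [AC ∥ GF ∩ CF ∥ AG]
2. G_y = -83198/3425  [AC ∥ GF ∩ CF ∥ AG]
   → G = (-49119/3425, -83198/3425)

G = (-49119/3425, -83198/3425)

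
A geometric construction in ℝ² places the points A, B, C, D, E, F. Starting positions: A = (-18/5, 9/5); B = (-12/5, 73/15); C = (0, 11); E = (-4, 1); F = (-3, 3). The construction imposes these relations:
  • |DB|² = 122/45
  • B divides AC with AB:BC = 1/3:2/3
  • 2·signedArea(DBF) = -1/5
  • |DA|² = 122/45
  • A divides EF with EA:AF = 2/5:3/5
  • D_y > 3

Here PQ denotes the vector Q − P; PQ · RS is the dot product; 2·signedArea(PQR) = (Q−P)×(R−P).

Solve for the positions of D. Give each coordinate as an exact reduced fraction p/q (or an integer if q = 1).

D = (-3, 10/3)

1. D_x = -3  [line 28/15·x + -3/5·y + 38/5 = 0 ∩ |DA|² = 122/45]
2. D_y = 10/3  [line 28/15·x + -3/5·y + 38/5 = 0 ∩ |DA|² = 122/45]
   → D = (-3, 10/3)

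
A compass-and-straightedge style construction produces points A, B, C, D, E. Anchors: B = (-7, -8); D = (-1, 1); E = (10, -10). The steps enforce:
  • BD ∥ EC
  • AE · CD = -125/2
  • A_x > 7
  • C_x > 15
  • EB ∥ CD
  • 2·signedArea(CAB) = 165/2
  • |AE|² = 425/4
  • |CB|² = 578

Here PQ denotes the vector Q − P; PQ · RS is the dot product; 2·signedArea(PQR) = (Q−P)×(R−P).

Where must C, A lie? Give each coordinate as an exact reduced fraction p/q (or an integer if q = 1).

A = (15/2, 0)
C = (16, -1)

1. C_x = 16  [EB ∥ CD ∩ BD ∥ EC]
2. C_y = -1  [EB ∥ CD ∩ BD ∥ EC]
   → C = (16, -1)
3. A_x = 15/2  [AE · CD = -125/2 ∩ 2·signedArea(CAB) = 165/2]
4. A_y = 0  [AE · CD = -125/2 ∩ 2·signedArea(CAB) = 165/2]
   → A = (15/2, 0)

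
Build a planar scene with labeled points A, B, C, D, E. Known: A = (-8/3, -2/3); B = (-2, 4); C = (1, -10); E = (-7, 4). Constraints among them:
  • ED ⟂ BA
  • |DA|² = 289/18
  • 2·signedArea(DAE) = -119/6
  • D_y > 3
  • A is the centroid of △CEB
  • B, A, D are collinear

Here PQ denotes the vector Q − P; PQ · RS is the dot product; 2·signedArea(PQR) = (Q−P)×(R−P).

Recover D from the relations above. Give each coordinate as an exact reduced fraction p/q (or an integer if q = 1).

1. D_x = -21/10  [B, A, D are collinear ∩ ED ⟂ BA]
2. D_y = 33/10  [B, A, D are collinear ∩ ED ⟂ BA]
   → D = (-21/10, 33/10)

D = (-21/10, 33/10)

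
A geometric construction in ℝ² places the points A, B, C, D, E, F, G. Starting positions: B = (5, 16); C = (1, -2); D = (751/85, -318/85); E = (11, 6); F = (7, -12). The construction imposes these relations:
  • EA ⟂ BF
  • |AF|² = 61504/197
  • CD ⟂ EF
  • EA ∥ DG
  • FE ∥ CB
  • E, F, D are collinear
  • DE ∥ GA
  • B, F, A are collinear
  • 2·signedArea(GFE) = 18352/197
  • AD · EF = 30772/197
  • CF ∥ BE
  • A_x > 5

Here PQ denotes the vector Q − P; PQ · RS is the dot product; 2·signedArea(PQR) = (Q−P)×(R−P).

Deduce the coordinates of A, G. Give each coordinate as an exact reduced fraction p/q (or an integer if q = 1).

1. A_x = 1131/197  [B, F, A are collinear ∩ EA ⟂ BF]
2. A_y = 1108/197  [B, F, A are collinear ∩ EA ⟂ BF]
   → A = (1131/197, 1108/197)
3. G_x = 59887/16745  [DE ∥ GA ∩ EA ∥ DG]
4. G_y = -68936/16745  [DE ∥ GA ∩ EA ∥ DG]
   → G = (59887/16745, -68936/16745)

A = (1131/197, 1108/197)
G = (59887/16745, -68936/16745)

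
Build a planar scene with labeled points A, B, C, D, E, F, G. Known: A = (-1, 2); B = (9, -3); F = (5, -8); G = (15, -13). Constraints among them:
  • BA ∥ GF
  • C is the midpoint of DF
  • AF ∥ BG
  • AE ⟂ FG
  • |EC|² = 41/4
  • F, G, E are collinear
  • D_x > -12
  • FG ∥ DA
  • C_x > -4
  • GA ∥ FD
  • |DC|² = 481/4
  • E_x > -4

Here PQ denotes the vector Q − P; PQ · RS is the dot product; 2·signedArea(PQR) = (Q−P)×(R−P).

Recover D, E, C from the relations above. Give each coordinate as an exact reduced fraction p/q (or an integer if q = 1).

1. D_x = -11  [FG ∥ DA ∩ GA ∥ FD]
2. D_y = 7  [FG ∥ DA ∩ GA ∥ FD]
   → D = (-11, 7)
3. E_x = -19/5  [F, G, E are collinear ∩ AE ⟂ FG]
4. E_y = -18/5  [F, G, E are collinear ∩ AE ⟂ FG]
   → E = (-19/5, -18/5)
5. C_x = -3  [C is the midpoint of DF]
6. C_y = -1/2  [C is the midpoint of DF]
   → C = (-3, -1/2)

C = (-3, -1/2)
D = (-11, 7)
E = (-19/5, -18/5)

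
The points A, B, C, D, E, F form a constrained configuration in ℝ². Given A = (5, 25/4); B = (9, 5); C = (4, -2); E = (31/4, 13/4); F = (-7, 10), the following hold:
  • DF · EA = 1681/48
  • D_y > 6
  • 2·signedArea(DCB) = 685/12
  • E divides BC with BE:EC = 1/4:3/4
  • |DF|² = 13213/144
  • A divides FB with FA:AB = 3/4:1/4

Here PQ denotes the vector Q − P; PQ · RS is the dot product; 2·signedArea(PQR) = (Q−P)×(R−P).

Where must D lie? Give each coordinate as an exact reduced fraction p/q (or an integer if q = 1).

1. D_x = 23/12  [DF · EA = 1681/48 ∩ 2·signedArea(DCB) = 685/12]
2. D_y = 13/2  [DF · EA = 1681/48 ∩ 2·signedArea(DCB) = 685/12]
   → D = (23/12, 13/2)

D = (23/12, 13/2)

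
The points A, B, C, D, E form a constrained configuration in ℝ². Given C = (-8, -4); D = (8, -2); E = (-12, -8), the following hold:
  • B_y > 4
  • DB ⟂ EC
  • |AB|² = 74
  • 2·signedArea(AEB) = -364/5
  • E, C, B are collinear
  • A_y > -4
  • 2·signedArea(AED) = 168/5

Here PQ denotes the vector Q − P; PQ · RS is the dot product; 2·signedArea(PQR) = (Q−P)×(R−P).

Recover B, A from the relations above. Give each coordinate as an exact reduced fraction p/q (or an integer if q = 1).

1. B_x = 1  [E, C, B are collinear ∩ DB ⟂ EC]
2. B_y = 5  [E, C, B are collinear ∩ DB ⟂ EC]
   → B = (1, 5)
3. A_x = -8/5  [2·signedArea(AEB) = -364/5 ∩ 2·signedArea(AED) = 168/5]
4. A_y = -16/5  [2·signedArea(AEB) = -364/5 ∩ 2·signedArea(AED) = 168/5]
   → A = (-8/5, -16/5)

A = (-8/5, -16/5)
B = (1, 5)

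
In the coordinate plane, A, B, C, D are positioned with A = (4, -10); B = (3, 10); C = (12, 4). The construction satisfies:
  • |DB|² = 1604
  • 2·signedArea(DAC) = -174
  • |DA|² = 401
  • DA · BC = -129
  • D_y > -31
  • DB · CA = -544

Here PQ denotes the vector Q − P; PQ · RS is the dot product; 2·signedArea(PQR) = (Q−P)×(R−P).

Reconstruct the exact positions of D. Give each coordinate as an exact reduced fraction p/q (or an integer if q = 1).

1. D_x = 5  [DB · CA = -544 ∩ DA · BC = -129]
2. D_y = -30  [DB · CA = -544 ∩ DA · BC = -129]
   → D = (5, -30)

D = (5, -30)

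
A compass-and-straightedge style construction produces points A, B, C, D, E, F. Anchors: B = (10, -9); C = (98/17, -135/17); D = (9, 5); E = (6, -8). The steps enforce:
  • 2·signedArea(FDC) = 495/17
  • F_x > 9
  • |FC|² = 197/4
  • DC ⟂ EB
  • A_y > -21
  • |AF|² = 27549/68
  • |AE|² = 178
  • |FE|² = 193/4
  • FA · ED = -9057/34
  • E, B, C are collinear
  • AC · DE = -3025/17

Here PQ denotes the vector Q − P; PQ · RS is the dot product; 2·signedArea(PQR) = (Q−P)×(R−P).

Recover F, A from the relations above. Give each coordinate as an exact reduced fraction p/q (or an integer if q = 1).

1. F_x = 19/2  [line 220/17·x + -55/17·y + -2200/17 = 0 ∩ |FC|² = 197/4]
2. F_y = -2  [line 220/17·x + -55/17·y + -2200/17 = 0 ∩ |FC|² = 197/4]
   → F = (19/2, -2)
3. A_x = 43/17  [line 3·x + 13·y + 4486/17 = 0 ∩ |AF|² = 27549/68]
4. A_y = -355/17  [line 3·x + 13·y + 4486/17 = 0 ∩ |AF|² = 27549/68]
   → A = (43/17, -355/17)

A = (43/17, -355/17)
F = (19/2, -2)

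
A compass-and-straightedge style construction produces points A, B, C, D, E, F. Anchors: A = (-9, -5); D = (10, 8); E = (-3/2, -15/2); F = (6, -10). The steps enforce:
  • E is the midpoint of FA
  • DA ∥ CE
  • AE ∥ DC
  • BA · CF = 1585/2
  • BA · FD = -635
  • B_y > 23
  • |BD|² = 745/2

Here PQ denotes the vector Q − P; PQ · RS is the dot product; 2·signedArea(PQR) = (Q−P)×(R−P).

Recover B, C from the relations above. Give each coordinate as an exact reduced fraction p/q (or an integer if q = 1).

1. C_x = 35/2  [DA ∥ CE ∩ AE ∥ DC]
2. C_y = 11/2  [DA ∥ CE ∩ AE ∥ DC]
   → C = (35/2, 11/2)
3. B_x = 43/2  [BA · CF = 1585/2 ∩ BA · FD = -635]
4. B_y = 47/2  [BA · CF = 1585/2 ∩ BA · FD = -635]
   → B = (43/2, 47/2)

B = (43/2, 47/2)
C = (35/2, 11/2)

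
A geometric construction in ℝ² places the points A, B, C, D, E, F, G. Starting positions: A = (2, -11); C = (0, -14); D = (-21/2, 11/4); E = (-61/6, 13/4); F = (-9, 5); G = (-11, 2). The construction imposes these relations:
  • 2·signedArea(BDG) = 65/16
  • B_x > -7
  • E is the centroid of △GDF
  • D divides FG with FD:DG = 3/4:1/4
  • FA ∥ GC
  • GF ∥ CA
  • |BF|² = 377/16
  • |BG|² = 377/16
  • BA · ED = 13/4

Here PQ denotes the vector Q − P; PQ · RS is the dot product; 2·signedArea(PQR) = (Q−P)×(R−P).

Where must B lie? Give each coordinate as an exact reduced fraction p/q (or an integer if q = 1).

1. B_x = -25/4  [2·signedArea(BDG) = 65/16 ∩ BA · ED = 13/4]
2. B_y = 1  [2·signedArea(BDG) = 65/16 ∩ BA · ED = 13/4]
   → B = (-25/4, 1)

B = (-25/4, 1)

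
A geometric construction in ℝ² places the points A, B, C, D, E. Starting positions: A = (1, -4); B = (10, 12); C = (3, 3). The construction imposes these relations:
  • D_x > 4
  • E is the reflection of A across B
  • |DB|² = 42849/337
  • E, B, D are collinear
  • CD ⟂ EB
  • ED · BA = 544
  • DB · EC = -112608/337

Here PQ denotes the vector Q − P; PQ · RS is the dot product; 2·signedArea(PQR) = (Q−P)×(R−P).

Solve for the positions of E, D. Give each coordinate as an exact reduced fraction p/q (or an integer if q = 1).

D = (1507/337, 732/337)
E = (19, 28)

1. E_x = 19  [E is the reflection of A across B]
2. E_y = 28  [E is the reflection of A across B]
   → E = (19, 28)
3. D_x = 1507/337  [E, B, D are collinear ∩ CD ⟂ EB]
4. D_y = 732/337  [E, B, D are collinear ∩ CD ⟂ EB]
   → D = (1507/337, 732/337)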